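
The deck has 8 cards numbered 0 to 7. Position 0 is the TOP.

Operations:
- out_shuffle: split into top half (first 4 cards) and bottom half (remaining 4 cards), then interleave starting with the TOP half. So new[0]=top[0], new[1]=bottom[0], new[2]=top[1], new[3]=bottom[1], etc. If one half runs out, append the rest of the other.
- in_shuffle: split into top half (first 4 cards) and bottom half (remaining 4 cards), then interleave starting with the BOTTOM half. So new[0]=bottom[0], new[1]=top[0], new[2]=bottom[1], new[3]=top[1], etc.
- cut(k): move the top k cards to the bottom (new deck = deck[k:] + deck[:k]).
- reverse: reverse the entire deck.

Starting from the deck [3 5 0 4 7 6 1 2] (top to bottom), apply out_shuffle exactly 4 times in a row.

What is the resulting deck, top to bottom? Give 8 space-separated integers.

Answer: 3 7 5 6 0 1 4 2

Derivation:
After op 1 (out_shuffle): [3 7 5 6 0 1 4 2]
After op 2 (out_shuffle): [3 0 7 1 5 4 6 2]
After op 3 (out_shuffle): [3 5 0 4 7 6 1 2]
After op 4 (out_shuffle): [3 7 5 6 0 1 4 2]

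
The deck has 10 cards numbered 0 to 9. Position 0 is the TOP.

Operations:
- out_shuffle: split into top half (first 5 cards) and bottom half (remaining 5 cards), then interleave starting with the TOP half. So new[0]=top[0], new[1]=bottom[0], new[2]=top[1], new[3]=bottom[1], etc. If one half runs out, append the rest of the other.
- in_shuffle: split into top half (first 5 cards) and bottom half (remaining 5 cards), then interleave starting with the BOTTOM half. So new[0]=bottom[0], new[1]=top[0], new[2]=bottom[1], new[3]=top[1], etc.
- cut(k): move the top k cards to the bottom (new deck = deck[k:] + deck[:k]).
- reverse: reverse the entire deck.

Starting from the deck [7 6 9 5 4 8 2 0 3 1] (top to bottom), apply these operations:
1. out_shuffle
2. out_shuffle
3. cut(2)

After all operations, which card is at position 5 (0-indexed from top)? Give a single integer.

After op 1 (out_shuffle): [7 8 6 2 9 0 5 3 4 1]
After op 2 (out_shuffle): [7 0 8 5 6 3 2 4 9 1]
After op 3 (cut(2)): [8 5 6 3 2 4 9 1 7 0]
Position 5: card 4.

Answer: 4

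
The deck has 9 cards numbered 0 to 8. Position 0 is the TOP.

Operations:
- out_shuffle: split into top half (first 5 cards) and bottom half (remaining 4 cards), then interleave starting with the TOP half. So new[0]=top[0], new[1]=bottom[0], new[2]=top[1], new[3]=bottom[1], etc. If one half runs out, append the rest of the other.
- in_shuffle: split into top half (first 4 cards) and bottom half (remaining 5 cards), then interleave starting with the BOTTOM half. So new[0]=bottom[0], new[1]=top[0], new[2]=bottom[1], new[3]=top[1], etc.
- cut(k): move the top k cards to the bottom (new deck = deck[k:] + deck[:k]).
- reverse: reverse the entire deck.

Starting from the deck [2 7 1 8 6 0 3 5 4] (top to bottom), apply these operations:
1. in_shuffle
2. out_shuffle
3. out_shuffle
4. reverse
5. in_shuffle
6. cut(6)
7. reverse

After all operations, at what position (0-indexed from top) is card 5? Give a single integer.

Answer: 0

Derivation:
After op 1 (in_shuffle): [6 2 0 7 3 1 5 8 4]
After op 2 (out_shuffle): [6 1 2 5 0 8 7 4 3]
After op 3 (out_shuffle): [6 8 1 7 2 4 5 3 0]
After op 4 (reverse): [0 3 5 4 2 7 1 8 6]
After op 5 (in_shuffle): [2 0 7 3 1 5 8 4 6]
After op 6 (cut(6)): [8 4 6 2 0 7 3 1 5]
After op 7 (reverse): [5 1 3 7 0 2 6 4 8]
Card 5 is at position 0.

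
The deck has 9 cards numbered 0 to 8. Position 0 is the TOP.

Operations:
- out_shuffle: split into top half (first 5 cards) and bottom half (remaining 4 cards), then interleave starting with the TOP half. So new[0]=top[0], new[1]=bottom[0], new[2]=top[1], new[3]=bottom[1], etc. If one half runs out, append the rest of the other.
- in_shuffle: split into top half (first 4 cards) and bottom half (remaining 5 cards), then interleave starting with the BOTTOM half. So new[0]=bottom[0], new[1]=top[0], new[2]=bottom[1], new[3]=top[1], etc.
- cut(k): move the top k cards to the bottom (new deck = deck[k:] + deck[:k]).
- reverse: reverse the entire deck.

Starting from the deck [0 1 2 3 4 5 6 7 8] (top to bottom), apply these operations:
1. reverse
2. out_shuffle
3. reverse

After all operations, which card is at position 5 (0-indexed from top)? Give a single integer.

After op 1 (reverse): [8 7 6 5 4 3 2 1 0]
After op 2 (out_shuffle): [8 3 7 2 6 1 5 0 4]
After op 3 (reverse): [4 0 5 1 6 2 7 3 8]
Position 5: card 2.

Answer: 2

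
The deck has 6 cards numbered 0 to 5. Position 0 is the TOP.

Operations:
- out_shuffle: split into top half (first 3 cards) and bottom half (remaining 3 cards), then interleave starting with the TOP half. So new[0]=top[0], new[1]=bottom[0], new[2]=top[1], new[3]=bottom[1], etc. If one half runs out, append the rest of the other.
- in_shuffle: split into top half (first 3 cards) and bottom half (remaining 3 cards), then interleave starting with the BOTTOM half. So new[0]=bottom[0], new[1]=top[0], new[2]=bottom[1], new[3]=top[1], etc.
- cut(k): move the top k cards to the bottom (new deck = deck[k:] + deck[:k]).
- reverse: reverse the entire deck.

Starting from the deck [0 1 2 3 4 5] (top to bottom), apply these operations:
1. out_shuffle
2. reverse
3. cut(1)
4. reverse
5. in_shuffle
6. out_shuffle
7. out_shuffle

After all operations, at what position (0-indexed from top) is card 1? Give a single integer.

Answer: 0

Derivation:
After op 1 (out_shuffle): [0 3 1 4 2 5]
After op 2 (reverse): [5 2 4 1 3 0]
After op 3 (cut(1)): [2 4 1 3 0 5]
After op 4 (reverse): [5 0 3 1 4 2]
After op 5 (in_shuffle): [1 5 4 0 2 3]
After op 6 (out_shuffle): [1 0 5 2 4 3]
After op 7 (out_shuffle): [1 2 0 4 5 3]
Card 1 is at position 0.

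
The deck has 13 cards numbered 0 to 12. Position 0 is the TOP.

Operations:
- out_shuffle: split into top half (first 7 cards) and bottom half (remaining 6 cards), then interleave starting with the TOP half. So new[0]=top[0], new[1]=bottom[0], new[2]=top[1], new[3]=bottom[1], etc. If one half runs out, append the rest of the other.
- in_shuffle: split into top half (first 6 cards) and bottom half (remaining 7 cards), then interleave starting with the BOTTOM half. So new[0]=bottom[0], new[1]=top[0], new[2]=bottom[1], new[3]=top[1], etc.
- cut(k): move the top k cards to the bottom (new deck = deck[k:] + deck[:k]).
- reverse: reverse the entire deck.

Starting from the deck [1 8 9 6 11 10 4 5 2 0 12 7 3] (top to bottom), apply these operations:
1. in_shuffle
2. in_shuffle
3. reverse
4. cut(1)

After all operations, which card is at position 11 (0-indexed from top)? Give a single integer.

After op 1 (in_shuffle): [4 1 5 8 2 9 0 6 12 11 7 10 3]
After op 2 (in_shuffle): [0 4 6 1 12 5 11 8 7 2 10 9 3]
After op 3 (reverse): [3 9 10 2 7 8 11 5 12 1 6 4 0]
After op 4 (cut(1)): [9 10 2 7 8 11 5 12 1 6 4 0 3]
Position 11: card 0.

Answer: 0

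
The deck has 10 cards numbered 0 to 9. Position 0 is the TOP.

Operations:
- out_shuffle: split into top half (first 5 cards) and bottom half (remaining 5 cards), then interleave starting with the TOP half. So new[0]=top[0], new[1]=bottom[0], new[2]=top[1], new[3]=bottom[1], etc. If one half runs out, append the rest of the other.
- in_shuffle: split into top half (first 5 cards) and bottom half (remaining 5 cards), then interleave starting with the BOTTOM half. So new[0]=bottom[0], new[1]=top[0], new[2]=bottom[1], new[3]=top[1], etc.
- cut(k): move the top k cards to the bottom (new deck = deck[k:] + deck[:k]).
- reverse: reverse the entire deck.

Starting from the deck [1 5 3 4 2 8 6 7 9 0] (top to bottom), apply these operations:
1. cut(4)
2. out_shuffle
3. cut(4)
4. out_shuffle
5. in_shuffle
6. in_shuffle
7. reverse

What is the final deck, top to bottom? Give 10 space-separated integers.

Answer: 8 7 4 1 3 2 6 9 0 5

Derivation:
After op 1 (cut(4)): [2 8 6 7 9 0 1 5 3 4]
After op 2 (out_shuffle): [2 0 8 1 6 5 7 3 9 4]
After op 3 (cut(4)): [6 5 7 3 9 4 2 0 8 1]
After op 4 (out_shuffle): [6 4 5 2 7 0 3 8 9 1]
After op 5 (in_shuffle): [0 6 3 4 8 5 9 2 1 7]
After op 6 (in_shuffle): [5 0 9 6 2 3 1 4 7 8]
After op 7 (reverse): [8 7 4 1 3 2 6 9 0 5]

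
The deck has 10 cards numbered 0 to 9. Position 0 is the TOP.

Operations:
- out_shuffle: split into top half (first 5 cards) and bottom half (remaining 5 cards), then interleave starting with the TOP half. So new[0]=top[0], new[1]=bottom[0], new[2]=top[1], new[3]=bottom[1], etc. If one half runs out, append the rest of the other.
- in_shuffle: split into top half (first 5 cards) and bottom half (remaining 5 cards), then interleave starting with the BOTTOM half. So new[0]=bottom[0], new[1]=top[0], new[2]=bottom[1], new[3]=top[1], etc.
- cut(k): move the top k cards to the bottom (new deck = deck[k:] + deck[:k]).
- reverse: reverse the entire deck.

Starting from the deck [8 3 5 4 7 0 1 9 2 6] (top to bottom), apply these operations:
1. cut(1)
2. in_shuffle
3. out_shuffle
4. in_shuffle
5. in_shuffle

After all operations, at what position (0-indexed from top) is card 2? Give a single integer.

Answer: 2

Derivation:
After op 1 (cut(1)): [3 5 4 7 0 1 9 2 6 8]
After op 2 (in_shuffle): [1 3 9 5 2 4 6 7 8 0]
After op 3 (out_shuffle): [1 4 3 6 9 7 5 8 2 0]
After op 4 (in_shuffle): [7 1 5 4 8 3 2 6 0 9]
After op 5 (in_shuffle): [3 7 2 1 6 5 0 4 9 8]
Card 2 is at position 2.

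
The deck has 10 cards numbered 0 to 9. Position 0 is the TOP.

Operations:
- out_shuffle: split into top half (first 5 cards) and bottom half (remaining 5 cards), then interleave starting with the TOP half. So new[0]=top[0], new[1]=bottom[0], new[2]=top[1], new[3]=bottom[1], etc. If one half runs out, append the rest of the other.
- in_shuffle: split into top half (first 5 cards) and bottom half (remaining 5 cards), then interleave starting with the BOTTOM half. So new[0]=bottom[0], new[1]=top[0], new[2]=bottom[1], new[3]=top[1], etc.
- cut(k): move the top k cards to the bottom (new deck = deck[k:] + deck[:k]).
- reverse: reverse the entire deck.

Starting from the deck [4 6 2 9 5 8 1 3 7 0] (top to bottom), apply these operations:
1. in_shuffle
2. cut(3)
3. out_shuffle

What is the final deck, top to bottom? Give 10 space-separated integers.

After op 1 (in_shuffle): [8 4 1 6 3 2 7 9 0 5]
After op 2 (cut(3)): [6 3 2 7 9 0 5 8 4 1]
After op 3 (out_shuffle): [6 0 3 5 2 8 7 4 9 1]

Answer: 6 0 3 5 2 8 7 4 9 1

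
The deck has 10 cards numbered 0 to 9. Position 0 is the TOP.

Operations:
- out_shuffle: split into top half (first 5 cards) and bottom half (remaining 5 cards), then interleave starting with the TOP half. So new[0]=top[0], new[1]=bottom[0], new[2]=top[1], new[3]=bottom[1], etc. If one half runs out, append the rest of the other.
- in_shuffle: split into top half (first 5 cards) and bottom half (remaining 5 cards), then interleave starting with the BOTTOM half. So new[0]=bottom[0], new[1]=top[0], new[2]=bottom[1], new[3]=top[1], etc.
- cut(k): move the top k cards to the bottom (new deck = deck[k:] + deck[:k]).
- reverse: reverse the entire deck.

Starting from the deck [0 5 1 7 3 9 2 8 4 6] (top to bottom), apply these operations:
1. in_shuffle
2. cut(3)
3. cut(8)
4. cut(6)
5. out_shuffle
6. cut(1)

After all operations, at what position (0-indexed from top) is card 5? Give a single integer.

After op 1 (in_shuffle): [9 0 2 5 8 1 4 7 6 3]
After op 2 (cut(3)): [5 8 1 4 7 6 3 9 0 2]
After op 3 (cut(8)): [0 2 5 8 1 4 7 6 3 9]
After op 4 (cut(6)): [7 6 3 9 0 2 5 8 1 4]
After op 5 (out_shuffle): [7 2 6 5 3 8 9 1 0 4]
After op 6 (cut(1)): [2 6 5 3 8 9 1 0 4 7]
Card 5 is at position 2.

Answer: 2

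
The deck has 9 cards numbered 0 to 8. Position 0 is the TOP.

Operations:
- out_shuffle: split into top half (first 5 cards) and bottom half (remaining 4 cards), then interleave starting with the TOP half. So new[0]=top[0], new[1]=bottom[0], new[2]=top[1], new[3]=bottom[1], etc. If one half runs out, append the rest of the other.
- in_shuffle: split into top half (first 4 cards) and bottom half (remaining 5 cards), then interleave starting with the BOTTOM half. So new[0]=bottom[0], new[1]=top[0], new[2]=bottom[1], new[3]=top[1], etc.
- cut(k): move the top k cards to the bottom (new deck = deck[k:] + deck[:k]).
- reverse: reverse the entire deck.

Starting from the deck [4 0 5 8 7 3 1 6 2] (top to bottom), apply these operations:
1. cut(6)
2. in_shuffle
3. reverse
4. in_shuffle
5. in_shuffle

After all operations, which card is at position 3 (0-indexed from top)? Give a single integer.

Answer: 3

Derivation:
After op 1 (cut(6)): [1 6 2 4 0 5 8 7 3]
After op 2 (in_shuffle): [0 1 5 6 8 2 7 4 3]
After op 3 (reverse): [3 4 7 2 8 6 5 1 0]
After op 4 (in_shuffle): [8 3 6 4 5 7 1 2 0]
After op 5 (in_shuffle): [5 8 7 3 1 6 2 4 0]
Position 3: card 3.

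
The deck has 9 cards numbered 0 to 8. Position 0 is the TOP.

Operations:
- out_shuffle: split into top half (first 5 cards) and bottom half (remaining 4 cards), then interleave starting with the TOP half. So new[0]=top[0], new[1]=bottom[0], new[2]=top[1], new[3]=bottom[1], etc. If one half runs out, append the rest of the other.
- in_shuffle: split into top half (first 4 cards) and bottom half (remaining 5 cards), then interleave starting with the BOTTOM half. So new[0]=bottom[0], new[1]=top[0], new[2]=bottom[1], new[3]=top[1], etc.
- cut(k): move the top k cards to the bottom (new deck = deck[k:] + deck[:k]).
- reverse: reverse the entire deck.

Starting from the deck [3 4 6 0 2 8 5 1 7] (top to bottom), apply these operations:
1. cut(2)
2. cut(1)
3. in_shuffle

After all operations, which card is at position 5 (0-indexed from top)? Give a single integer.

Answer: 8

Derivation:
After op 1 (cut(2)): [6 0 2 8 5 1 7 3 4]
After op 2 (cut(1)): [0 2 8 5 1 7 3 4 6]
After op 3 (in_shuffle): [1 0 7 2 3 8 4 5 6]
Position 5: card 8.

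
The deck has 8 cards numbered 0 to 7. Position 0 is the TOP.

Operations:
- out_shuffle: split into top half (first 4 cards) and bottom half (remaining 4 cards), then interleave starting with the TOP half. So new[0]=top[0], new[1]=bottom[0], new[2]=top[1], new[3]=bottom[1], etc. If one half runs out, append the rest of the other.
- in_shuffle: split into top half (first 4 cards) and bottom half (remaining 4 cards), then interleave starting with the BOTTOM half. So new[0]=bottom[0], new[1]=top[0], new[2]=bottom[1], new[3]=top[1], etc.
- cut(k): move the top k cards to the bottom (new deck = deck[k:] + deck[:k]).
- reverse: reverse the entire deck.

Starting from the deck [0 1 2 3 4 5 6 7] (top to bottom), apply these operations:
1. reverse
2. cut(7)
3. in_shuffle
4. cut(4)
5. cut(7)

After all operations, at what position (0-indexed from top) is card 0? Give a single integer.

After op 1 (reverse): [7 6 5 4 3 2 1 0]
After op 2 (cut(7)): [0 7 6 5 4 3 2 1]
After op 3 (in_shuffle): [4 0 3 7 2 6 1 5]
After op 4 (cut(4)): [2 6 1 5 4 0 3 7]
After op 5 (cut(7)): [7 2 6 1 5 4 0 3]
Card 0 is at position 6.

Answer: 6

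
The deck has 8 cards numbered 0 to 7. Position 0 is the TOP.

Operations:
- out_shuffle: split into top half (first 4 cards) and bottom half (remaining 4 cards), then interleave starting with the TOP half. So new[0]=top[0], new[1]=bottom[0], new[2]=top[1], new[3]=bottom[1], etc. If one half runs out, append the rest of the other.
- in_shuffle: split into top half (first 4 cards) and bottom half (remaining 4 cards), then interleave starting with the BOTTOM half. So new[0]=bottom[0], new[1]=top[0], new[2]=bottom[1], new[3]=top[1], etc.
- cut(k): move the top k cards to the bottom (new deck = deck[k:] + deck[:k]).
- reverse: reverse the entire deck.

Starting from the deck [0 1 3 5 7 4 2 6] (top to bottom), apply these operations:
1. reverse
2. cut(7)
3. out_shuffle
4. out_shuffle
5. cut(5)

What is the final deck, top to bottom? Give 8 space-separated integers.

After op 1 (reverse): [6 2 4 7 5 3 1 0]
After op 2 (cut(7)): [0 6 2 4 7 5 3 1]
After op 3 (out_shuffle): [0 7 6 5 2 3 4 1]
After op 4 (out_shuffle): [0 2 7 3 6 4 5 1]
After op 5 (cut(5)): [4 5 1 0 2 7 3 6]

Answer: 4 5 1 0 2 7 3 6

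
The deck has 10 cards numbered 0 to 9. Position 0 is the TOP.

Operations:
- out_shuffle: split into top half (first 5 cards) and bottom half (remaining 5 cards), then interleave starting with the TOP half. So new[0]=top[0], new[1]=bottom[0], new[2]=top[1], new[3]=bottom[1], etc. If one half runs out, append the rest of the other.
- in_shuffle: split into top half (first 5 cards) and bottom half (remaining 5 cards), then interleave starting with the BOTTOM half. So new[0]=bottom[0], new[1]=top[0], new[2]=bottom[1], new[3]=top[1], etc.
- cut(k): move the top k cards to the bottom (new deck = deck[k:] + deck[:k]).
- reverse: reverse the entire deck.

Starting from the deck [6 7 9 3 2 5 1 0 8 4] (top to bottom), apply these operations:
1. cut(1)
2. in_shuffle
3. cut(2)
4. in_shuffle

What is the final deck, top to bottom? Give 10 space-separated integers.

After op 1 (cut(1)): [7 9 3 2 5 1 0 8 4 6]
After op 2 (in_shuffle): [1 7 0 9 8 3 4 2 6 5]
After op 3 (cut(2)): [0 9 8 3 4 2 6 5 1 7]
After op 4 (in_shuffle): [2 0 6 9 5 8 1 3 7 4]

Answer: 2 0 6 9 5 8 1 3 7 4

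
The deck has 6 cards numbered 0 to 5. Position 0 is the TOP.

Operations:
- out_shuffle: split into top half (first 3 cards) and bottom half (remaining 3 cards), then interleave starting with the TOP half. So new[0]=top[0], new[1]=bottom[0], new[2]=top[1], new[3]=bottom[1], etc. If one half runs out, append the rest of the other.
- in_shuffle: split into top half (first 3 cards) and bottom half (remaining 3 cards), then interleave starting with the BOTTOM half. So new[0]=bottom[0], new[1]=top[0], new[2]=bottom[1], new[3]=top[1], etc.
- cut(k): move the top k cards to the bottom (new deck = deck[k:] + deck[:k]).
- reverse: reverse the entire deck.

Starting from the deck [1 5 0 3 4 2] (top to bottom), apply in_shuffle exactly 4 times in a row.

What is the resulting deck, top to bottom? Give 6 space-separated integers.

Answer: 3 1 4 5 2 0

Derivation:
After op 1 (in_shuffle): [3 1 4 5 2 0]
After op 2 (in_shuffle): [5 3 2 1 0 4]
After op 3 (in_shuffle): [1 5 0 3 4 2]
After op 4 (in_shuffle): [3 1 4 5 2 0]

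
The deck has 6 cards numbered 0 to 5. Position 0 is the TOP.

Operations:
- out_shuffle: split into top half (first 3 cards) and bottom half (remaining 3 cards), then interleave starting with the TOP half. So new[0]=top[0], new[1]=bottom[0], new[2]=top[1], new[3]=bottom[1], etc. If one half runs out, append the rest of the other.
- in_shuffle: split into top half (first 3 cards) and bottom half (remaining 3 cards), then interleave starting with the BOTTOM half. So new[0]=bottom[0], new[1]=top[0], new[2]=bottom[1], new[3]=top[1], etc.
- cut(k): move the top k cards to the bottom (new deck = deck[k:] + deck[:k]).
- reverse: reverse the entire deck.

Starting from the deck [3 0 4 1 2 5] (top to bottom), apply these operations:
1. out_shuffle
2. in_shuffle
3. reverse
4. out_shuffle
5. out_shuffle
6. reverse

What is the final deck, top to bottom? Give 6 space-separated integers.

After op 1 (out_shuffle): [3 1 0 2 4 5]
After op 2 (in_shuffle): [2 3 4 1 5 0]
After op 3 (reverse): [0 5 1 4 3 2]
After op 4 (out_shuffle): [0 4 5 3 1 2]
After op 5 (out_shuffle): [0 3 4 1 5 2]
After op 6 (reverse): [2 5 1 4 3 0]

Answer: 2 5 1 4 3 0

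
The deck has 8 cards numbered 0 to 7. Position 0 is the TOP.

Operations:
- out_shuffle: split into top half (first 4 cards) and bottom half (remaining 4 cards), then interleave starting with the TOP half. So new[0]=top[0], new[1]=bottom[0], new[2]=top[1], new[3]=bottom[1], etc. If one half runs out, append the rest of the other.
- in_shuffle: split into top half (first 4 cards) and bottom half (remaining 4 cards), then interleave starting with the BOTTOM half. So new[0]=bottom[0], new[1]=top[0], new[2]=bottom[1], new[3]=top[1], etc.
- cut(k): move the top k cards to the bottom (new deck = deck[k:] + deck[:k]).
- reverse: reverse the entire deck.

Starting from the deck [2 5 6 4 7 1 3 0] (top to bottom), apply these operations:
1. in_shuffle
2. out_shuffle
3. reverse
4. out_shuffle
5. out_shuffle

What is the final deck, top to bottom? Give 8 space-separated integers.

After op 1 (in_shuffle): [7 2 1 5 3 6 0 4]
After op 2 (out_shuffle): [7 3 2 6 1 0 5 4]
After op 3 (reverse): [4 5 0 1 6 2 3 7]
After op 4 (out_shuffle): [4 6 5 2 0 3 1 7]
After op 5 (out_shuffle): [4 0 6 3 5 1 2 7]

Answer: 4 0 6 3 5 1 2 7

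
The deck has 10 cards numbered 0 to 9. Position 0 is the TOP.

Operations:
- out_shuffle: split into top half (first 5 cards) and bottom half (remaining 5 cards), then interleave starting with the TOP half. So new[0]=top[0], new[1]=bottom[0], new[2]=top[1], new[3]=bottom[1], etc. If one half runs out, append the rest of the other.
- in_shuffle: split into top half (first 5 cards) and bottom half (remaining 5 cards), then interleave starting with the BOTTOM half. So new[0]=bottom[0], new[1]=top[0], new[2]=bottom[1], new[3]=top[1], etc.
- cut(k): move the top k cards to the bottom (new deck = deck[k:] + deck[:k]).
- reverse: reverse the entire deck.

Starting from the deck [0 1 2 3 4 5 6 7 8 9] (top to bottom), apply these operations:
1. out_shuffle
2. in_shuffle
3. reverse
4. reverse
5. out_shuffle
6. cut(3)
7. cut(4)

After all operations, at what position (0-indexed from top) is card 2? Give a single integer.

After op 1 (out_shuffle): [0 5 1 6 2 7 3 8 4 9]
After op 2 (in_shuffle): [7 0 3 5 8 1 4 6 9 2]
After op 3 (reverse): [2 9 6 4 1 8 5 3 0 7]
After op 4 (reverse): [7 0 3 5 8 1 4 6 9 2]
After op 5 (out_shuffle): [7 1 0 4 3 6 5 9 8 2]
After op 6 (cut(3)): [4 3 6 5 9 8 2 7 1 0]
After op 7 (cut(4)): [9 8 2 7 1 0 4 3 6 5]
Card 2 is at position 2.

Answer: 2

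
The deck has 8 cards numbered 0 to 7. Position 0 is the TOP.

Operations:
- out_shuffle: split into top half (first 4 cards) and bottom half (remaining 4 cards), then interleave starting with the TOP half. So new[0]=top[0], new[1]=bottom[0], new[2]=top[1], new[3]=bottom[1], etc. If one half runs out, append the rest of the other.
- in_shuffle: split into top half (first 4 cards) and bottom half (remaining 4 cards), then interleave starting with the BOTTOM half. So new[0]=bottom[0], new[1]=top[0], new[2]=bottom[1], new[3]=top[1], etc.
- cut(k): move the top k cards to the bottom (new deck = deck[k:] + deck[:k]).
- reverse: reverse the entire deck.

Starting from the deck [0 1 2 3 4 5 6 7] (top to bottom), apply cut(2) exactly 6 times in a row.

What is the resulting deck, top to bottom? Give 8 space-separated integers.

After op 1 (cut(2)): [2 3 4 5 6 7 0 1]
After op 2 (cut(2)): [4 5 6 7 0 1 2 3]
After op 3 (cut(2)): [6 7 0 1 2 3 4 5]
After op 4 (cut(2)): [0 1 2 3 4 5 6 7]
After op 5 (cut(2)): [2 3 4 5 6 7 0 1]
After op 6 (cut(2)): [4 5 6 7 0 1 2 3]

Answer: 4 5 6 7 0 1 2 3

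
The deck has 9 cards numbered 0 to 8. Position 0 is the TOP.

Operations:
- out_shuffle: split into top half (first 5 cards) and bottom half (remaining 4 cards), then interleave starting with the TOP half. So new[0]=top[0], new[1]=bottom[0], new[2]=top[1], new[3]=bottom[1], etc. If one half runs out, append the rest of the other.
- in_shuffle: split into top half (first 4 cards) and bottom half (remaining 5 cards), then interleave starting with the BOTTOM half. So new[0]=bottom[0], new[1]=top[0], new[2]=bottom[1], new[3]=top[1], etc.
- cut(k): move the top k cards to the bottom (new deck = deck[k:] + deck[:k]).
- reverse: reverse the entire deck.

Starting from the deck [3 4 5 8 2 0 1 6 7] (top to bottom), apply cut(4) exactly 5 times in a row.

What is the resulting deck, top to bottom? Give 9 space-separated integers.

Answer: 5 8 2 0 1 6 7 3 4

Derivation:
After op 1 (cut(4)): [2 0 1 6 7 3 4 5 8]
After op 2 (cut(4)): [7 3 4 5 8 2 0 1 6]
After op 3 (cut(4)): [8 2 0 1 6 7 3 4 5]
After op 4 (cut(4)): [6 7 3 4 5 8 2 0 1]
After op 5 (cut(4)): [5 8 2 0 1 6 7 3 4]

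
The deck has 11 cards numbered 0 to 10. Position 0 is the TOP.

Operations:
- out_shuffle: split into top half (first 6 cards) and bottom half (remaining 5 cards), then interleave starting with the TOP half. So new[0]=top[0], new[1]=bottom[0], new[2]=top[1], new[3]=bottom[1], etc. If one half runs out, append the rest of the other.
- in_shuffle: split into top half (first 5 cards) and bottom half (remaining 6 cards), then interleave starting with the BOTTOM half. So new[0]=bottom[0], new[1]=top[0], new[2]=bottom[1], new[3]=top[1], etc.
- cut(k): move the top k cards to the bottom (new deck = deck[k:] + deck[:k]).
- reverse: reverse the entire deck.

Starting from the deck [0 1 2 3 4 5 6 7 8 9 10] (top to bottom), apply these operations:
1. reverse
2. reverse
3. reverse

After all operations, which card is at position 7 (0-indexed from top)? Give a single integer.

After op 1 (reverse): [10 9 8 7 6 5 4 3 2 1 0]
After op 2 (reverse): [0 1 2 3 4 5 6 7 8 9 10]
After op 3 (reverse): [10 9 8 7 6 5 4 3 2 1 0]
Position 7: card 3.

Answer: 3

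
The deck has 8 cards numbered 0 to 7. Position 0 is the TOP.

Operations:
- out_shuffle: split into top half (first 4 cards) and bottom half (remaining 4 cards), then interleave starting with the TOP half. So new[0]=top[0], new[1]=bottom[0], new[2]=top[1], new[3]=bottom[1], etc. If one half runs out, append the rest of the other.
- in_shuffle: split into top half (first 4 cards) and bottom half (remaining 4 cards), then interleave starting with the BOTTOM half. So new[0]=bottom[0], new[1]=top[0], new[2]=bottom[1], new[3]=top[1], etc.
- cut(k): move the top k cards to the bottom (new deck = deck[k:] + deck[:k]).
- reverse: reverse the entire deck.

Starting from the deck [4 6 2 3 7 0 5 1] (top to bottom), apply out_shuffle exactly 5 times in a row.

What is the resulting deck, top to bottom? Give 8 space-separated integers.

After op 1 (out_shuffle): [4 7 6 0 2 5 3 1]
After op 2 (out_shuffle): [4 2 7 5 6 3 0 1]
After op 3 (out_shuffle): [4 6 2 3 7 0 5 1]
After op 4 (out_shuffle): [4 7 6 0 2 5 3 1]
After op 5 (out_shuffle): [4 2 7 5 6 3 0 1]

Answer: 4 2 7 5 6 3 0 1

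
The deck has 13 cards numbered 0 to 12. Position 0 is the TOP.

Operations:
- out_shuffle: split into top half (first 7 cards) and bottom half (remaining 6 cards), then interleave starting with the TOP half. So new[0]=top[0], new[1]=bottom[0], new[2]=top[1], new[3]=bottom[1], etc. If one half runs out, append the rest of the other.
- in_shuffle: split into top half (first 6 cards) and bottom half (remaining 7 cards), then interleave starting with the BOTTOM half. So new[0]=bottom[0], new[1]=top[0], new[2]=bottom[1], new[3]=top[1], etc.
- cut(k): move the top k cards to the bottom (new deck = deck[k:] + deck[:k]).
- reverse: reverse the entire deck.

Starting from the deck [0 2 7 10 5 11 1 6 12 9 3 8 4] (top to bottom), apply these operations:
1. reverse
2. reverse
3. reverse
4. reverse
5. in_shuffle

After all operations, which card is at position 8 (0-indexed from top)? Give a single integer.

After op 1 (reverse): [4 8 3 9 12 6 1 11 5 10 7 2 0]
After op 2 (reverse): [0 2 7 10 5 11 1 6 12 9 3 8 4]
After op 3 (reverse): [4 8 3 9 12 6 1 11 5 10 7 2 0]
After op 4 (reverse): [0 2 7 10 5 11 1 6 12 9 3 8 4]
After op 5 (in_shuffle): [1 0 6 2 12 7 9 10 3 5 8 11 4]
Position 8: card 3.

Answer: 3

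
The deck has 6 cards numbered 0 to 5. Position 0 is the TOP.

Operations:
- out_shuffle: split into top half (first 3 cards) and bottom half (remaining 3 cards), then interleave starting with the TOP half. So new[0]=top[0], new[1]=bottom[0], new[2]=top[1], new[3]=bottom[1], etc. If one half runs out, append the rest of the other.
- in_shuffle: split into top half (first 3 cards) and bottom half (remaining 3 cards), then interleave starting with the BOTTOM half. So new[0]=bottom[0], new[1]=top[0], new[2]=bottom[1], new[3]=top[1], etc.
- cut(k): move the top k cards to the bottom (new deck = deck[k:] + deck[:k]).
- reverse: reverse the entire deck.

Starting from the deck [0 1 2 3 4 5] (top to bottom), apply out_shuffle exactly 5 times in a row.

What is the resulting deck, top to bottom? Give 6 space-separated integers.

After op 1 (out_shuffle): [0 3 1 4 2 5]
After op 2 (out_shuffle): [0 4 3 2 1 5]
After op 3 (out_shuffle): [0 2 4 1 3 5]
After op 4 (out_shuffle): [0 1 2 3 4 5]
After op 5 (out_shuffle): [0 3 1 4 2 5]

Answer: 0 3 1 4 2 5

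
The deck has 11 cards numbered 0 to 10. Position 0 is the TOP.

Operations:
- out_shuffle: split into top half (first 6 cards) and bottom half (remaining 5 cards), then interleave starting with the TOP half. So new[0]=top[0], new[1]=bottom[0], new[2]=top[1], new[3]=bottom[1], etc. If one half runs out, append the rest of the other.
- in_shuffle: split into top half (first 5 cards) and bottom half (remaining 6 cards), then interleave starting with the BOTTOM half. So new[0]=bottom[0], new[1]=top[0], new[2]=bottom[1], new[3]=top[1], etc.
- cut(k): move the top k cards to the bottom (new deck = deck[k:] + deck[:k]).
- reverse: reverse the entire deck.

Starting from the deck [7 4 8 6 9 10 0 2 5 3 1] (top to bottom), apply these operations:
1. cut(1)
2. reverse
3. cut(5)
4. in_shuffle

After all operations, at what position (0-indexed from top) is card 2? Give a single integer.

Answer: 10

Derivation:
After op 1 (cut(1)): [4 8 6 9 10 0 2 5 3 1 7]
After op 2 (reverse): [7 1 3 5 2 0 10 9 6 8 4]
After op 3 (cut(5)): [0 10 9 6 8 4 7 1 3 5 2]
After op 4 (in_shuffle): [4 0 7 10 1 9 3 6 5 8 2]
Card 2 is at position 10.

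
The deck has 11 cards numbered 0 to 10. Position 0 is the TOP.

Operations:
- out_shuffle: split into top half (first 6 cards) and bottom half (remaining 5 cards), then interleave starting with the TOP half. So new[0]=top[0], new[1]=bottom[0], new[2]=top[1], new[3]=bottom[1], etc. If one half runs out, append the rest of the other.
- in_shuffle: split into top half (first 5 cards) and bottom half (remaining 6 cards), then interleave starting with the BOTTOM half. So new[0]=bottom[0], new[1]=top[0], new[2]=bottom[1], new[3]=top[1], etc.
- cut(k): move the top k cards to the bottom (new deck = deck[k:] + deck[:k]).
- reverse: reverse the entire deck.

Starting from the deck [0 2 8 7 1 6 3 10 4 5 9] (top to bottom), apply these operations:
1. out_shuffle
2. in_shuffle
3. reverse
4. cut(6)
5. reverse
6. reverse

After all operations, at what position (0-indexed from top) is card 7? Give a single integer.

Answer: 2

Derivation:
After op 1 (out_shuffle): [0 3 2 10 8 4 7 5 1 9 6]
After op 2 (in_shuffle): [4 0 7 3 5 2 1 10 9 8 6]
After op 3 (reverse): [6 8 9 10 1 2 5 3 7 0 4]
After op 4 (cut(6)): [5 3 7 0 4 6 8 9 10 1 2]
After op 5 (reverse): [2 1 10 9 8 6 4 0 7 3 5]
After op 6 (reverse): [5 3 7 0 4 6 8 9 10 1 2]
Card 7 is at position 2.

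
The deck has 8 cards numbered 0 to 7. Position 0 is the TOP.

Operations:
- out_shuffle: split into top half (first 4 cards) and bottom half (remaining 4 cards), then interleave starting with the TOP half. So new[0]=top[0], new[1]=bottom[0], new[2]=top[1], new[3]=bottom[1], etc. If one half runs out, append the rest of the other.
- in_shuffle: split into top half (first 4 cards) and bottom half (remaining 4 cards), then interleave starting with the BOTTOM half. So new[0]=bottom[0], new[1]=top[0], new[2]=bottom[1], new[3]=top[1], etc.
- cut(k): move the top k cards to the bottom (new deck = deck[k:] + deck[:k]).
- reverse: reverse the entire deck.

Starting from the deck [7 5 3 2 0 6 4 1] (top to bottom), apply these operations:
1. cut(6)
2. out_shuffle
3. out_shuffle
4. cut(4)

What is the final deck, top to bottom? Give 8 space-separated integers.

Answer: 1 5 2 6 4 7 3 0

Derivation:
After op 1 (cut(6)): [4 1 7 5 3 2 0 6]
After op 2 (out_shuffle): [4 3 1 2 7 0 5 6]
After op 3 (out_shuffle): [4 7 3 0 1 5 2 6]
After op 4 (cut(4)): [1 5 2 6 4 7 3 0]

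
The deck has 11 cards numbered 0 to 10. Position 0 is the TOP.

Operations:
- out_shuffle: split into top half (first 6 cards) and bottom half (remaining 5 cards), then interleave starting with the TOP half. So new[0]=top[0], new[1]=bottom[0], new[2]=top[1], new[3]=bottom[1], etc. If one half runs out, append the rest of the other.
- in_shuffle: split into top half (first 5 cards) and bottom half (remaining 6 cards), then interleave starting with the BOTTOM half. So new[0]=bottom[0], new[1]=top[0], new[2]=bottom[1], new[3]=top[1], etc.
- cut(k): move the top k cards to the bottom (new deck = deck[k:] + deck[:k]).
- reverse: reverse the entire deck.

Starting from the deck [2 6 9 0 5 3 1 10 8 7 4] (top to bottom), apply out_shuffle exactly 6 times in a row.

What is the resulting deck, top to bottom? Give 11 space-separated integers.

After op 1 (out_shuffle): [2 1 6 10 9 8 0 7 5 4 3]
After op 2 (out_shuffle): [2 0 1 7 6 5 10 4 9 3 8]
After op 3 (out_shuffle): [2 10 0 4 1 9 7 3 6 8 5]
After op 4 (out_shuffle): [2 7 10 3 0 6 4 8 1 5 9]
After op 5 (out_shuffle): [2 4 7 8 10 1 3 5 0 9 6]
After op 6 (out_shuffle): [2 3 4 5 7 0 8 9 10 6 1]

Answer: 2 3 4 5 7 0 8 9 10 6 1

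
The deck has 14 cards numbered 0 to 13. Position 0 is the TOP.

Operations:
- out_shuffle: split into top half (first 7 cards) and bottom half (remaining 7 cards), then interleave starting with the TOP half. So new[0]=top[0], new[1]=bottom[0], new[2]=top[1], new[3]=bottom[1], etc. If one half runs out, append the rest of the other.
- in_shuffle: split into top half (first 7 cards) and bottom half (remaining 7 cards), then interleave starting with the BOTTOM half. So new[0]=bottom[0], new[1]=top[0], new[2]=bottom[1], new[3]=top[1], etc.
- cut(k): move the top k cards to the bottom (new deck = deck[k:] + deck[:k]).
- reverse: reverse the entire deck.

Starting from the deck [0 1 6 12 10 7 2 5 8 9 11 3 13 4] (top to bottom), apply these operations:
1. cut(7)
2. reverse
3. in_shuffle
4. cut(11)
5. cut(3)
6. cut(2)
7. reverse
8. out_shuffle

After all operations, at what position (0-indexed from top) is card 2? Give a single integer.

After op 1 (cut(7)): [5 8 9 11 3 13 4 0 1 6 12 10 7 2]
After op 2 (reverse): [2 7 10 12 6 1 0 4 13 3 11 9 8 5]
After op 3 (in_shuffle): [4 2 13 7 3 10 11 12 9 6 8 1 5 0]
After op 4 (cut(11)): [1 5 0 4 2 13 7 3 10 11 12 9 6 8]
After op 5 (cut(3)): [4 2 13 7 3 10 11 12 9 6 8 1 5 0]
After op 6 (cut(2)): [13 7 3 10 11 12 9 6 8 1 5 0 4 2]
After op 7 (reverse): [2 4 0 5 1 8 6 9 12 11 10 3 7 13]
After op 8 (out_shuffle): [2 9 4 12 0 11 5 10 1 3 8 7 6 13]
Card 2 is at position 0.

Answer: 0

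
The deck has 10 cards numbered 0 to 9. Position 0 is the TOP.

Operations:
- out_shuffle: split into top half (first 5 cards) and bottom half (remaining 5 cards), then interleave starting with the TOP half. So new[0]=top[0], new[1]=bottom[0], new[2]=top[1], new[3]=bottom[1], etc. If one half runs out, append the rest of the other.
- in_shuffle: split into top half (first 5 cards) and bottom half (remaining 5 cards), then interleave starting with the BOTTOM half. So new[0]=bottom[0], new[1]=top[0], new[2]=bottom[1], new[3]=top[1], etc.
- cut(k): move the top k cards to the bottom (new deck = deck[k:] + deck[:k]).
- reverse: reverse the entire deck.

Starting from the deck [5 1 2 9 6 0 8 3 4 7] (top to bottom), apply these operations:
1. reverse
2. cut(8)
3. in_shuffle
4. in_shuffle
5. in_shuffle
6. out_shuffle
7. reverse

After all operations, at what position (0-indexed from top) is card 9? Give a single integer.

Answer: 8

Derivation:
After op 1 (reverse): [7 4 3 8 0 6 9 2 1 5]
After op 2 (cut(8)): [1 5 7 4 3 8 0 6 9 2]
After op 3 (in_shuffle): [8 1 0 5 6 7 9 4 2 3]
After op 4 (in_shuffle): [7 8 9 1 4 0 2 5 3 6]
After op 5 (in_shuffle): [0 7 2 8 5 9 3 1 6 4]
After op 6 (out_shuffle): [0 9 7 3 2 1 8 6 5 4]
After op 7 (reverse): [4 5 6 8 1 2 3 7 9 0]
Card 9 is at position 8.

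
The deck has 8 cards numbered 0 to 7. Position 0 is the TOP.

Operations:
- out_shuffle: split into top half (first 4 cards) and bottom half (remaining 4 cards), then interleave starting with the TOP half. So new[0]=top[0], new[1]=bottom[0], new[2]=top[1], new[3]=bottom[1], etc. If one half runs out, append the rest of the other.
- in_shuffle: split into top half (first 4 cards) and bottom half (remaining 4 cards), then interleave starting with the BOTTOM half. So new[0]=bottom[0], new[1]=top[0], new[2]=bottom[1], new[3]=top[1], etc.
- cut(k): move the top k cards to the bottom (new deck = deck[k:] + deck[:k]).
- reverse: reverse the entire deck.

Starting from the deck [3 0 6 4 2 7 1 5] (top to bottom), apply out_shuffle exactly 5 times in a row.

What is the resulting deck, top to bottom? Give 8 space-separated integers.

Answer: 3 6 2 1 0 4 7 5

Derivation:
After op 1 (out_shuffle): [3 2 0 7 6 1 4 5]
After op 2 (out_shuffle): [3 6 2 1 0 4 7 5]
After op 3 (out_shuffle): [3 0 6 4 2 7 1 5]
After op 4 (out_shuffle): [3 2 0 7 6 1 4 5]
After op 5 (out_shuffle): [3 6 2 1 0 4 7 5]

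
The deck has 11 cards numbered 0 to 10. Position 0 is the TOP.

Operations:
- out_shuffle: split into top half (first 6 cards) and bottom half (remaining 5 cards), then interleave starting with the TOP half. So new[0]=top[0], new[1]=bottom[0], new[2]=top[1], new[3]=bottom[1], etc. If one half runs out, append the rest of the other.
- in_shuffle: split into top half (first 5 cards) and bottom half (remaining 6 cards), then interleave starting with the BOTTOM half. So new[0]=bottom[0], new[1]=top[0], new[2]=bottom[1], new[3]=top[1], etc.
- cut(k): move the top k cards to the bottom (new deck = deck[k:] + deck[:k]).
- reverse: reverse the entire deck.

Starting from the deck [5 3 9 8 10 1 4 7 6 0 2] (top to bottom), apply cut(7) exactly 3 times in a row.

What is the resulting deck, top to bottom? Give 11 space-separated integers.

After op 1 (cut(7)): [7 6 0 2 5 3 9 8 10 1 4]
After op 2 (cut(7)): [8 10 1 4 7 6 0 2 5 3 9]
After op 3 (cut(7)): [2 5 3 9 8 10 1 4 7 6 0]

Answer: 2 5 3 9 8 10 1 4 7 6 0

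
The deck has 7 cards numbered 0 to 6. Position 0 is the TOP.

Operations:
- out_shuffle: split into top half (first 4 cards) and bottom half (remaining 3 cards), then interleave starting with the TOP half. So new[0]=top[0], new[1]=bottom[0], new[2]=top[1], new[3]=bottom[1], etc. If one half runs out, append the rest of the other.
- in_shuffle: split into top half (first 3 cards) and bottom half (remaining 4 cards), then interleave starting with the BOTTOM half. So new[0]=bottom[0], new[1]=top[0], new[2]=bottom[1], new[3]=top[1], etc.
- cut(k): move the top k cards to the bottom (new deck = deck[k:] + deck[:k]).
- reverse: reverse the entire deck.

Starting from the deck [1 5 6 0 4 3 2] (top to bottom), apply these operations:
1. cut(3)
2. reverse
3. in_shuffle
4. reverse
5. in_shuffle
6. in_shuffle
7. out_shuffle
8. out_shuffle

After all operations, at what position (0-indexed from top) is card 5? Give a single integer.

After op 1 (cut(3)): [0 4 3 2 1 5 6]
After op 2 (reverse): [6 5 1 2 3 4 0]
After op 3 (in_shuffle): [2 6 3 5 4 1 0]
After op 4 (reverse): [0 1 4 5 3 6 2]
After op 5 (in_shuffle): [5 0 3 1 6 4 2]
After op 6 (in_shuffle): [1 5 6 0 4 3 2]
After op 7 (out_shuffle): [1 4 5 3 6 2 0]
After op 8 (out_shuffle): [1 6 4 2 5 0 3]
Card 5 is at position 4.

Answer: 4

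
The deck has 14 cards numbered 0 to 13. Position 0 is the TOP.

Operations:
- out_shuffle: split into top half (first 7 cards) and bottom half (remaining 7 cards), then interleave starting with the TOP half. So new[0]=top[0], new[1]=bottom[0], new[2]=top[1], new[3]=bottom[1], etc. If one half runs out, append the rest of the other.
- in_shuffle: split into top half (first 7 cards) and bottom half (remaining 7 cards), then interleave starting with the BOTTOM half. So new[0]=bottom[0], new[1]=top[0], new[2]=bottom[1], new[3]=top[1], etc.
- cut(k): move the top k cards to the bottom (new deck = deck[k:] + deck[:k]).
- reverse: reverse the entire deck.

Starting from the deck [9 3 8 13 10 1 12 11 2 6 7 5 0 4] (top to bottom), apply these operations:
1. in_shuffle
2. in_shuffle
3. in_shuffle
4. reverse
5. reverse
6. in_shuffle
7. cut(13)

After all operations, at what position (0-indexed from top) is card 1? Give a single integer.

Answer: 6

Derivation:
After op 1 (in_shuffle): [11 9 2 3 6 8 7 13 5 10 0 1 4 12]
After op 2 (in_shuffle): [13 11 5 9 10 2 0 3 1 6 4 8 12 7]
After op 3 (in_shuffle): [3 13 1 11 6 5 4 9 8 10 12 2 7 0]
After op 4 (reverse): [0 7 2 12 10 8 9 4 5 6 11 1 13 3]
After op 5 (reverse): [3 13 1 11 6 5 4 9 8 10 12 2 7 0]
After op 6 (in_shuffle): [9 3 8 13 10 1 12 11 2 6 7 5 0 4]
After op 7 (cut(13)): [4 9 3 8 13 10 1 12 11 2 6 7 5 0]
Card 1 is at position 6.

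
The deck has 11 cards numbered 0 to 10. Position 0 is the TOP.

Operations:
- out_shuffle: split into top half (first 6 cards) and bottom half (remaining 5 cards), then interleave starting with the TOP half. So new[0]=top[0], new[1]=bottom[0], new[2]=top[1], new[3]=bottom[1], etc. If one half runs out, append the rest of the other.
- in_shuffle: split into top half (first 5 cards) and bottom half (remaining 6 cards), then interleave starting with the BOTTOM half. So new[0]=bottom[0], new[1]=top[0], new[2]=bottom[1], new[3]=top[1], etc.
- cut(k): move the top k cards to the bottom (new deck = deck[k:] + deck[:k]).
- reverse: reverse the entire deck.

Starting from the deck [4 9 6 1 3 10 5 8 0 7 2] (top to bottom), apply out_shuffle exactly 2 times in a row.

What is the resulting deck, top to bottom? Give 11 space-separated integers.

Answer: 4 1 5 7 9 3 8 2 6 10 0

Derivation:
After op 1 (out_shuffle): [4 5 9 8 6 0 1 7 3 2 10]
After op 2 (out_shuffle): [4 1 5 7 9 3 8 2 6 10 0]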